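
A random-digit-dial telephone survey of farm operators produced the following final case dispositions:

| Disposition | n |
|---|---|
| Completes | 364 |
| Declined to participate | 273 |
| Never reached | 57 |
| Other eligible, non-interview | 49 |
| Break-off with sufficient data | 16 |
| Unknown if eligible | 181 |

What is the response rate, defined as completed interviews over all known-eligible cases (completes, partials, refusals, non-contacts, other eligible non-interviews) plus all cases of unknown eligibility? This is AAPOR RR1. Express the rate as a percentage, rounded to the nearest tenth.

38.7%

Num: 364
Base: 364 + 16 + 273 + 57 + 49 + 181 = 940
RR1 = 364 / 940 = 0.3872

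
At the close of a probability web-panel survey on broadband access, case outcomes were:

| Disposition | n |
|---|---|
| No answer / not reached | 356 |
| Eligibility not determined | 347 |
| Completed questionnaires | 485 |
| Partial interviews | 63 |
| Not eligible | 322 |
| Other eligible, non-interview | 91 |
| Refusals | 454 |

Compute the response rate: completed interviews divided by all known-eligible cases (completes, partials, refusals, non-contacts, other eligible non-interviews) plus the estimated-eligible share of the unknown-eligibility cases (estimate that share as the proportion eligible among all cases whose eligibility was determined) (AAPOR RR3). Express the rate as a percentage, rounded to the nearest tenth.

Num: 485
Determined eligible: 485 + 63 + 454 + 356 + 91 = 1449
e = 1449 / (1449 + 322) = 1449 / 1771 = 0.8182
e × U: 0.8182 × 347 = 283.92
Denom: 1449 + 283.92 = 1732.92
RR3 = 485 / 1732.92 = 0.2799

28.0%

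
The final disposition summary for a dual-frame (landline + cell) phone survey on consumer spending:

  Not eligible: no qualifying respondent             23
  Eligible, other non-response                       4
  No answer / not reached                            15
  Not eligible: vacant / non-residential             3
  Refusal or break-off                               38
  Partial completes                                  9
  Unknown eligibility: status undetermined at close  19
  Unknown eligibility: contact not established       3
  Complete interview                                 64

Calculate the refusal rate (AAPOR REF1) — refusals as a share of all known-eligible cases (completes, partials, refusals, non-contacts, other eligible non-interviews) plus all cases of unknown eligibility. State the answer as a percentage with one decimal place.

Unknown eligibility = 3 + 19 = 22
Ineligible = 23 + 3 = 26
Numerator → 38
Denominator → 64 + 9 + 38 + 15 + 4 + 22 = 152
REF1 = 38 / 152 = 0.2500

25.0%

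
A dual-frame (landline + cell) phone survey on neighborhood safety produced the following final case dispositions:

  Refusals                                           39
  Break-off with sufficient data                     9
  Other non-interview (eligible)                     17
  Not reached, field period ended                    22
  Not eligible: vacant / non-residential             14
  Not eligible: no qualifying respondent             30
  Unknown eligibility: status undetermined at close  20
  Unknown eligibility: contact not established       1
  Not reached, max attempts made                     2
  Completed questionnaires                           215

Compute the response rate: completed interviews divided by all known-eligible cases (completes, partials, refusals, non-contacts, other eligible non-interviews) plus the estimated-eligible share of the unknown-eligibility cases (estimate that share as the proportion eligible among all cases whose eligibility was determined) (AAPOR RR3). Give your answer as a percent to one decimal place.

66.7%

Non-contacts = 22 + 2 = 24
Eligibility not determined = 1 + 20 = 21
Out of scope = 30 + 14 = 44
Top = 215
Determined eligible = 215 + 9 + 39 + 24 + 17 = 304
e = 304 / (304 + 44) = 304 / 348 = 0.8736
Estimated eligible among unknowns = 0.8736 × 21 = 18.35
Base = 304 + 18.35 = 322.35
RR3 = 215 / 322.35 = 0.6670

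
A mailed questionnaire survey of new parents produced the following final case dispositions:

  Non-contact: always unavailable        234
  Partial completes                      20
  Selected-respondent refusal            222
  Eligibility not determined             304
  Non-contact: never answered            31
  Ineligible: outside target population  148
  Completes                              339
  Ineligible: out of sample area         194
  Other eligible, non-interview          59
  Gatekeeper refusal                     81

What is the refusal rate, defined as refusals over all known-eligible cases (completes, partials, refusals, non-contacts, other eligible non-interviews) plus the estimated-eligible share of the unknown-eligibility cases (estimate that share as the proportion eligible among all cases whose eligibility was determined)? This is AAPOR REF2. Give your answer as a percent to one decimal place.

25.0%

Declined to participate = 81 + 222 = 303
Never reached = 31 + 234 = 265
Screened out, ineligible = 148 + 194 = 342
Top = 303
Eligible (known) = 339 + 20 + 303 + 265 + 59 = 986
e = 986 / (986 + 342) = 986 / 1328 = 0.7425
Eligible share of unknowns = 0.7425 × 304 = 225.72
Base = 986 + 225.72 = 1211.72
REF2 = 303 / 1211.72 = 0.2501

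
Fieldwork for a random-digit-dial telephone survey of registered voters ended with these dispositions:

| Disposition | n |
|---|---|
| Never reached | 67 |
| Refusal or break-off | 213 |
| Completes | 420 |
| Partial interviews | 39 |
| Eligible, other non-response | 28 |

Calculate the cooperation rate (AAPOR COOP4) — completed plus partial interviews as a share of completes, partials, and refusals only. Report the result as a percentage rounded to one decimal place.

Numerator → 420 + 39 = 459
Base → 420 + 39 + 213 = 672
COOP4 = 459 / 672 = 0.6830

68.3%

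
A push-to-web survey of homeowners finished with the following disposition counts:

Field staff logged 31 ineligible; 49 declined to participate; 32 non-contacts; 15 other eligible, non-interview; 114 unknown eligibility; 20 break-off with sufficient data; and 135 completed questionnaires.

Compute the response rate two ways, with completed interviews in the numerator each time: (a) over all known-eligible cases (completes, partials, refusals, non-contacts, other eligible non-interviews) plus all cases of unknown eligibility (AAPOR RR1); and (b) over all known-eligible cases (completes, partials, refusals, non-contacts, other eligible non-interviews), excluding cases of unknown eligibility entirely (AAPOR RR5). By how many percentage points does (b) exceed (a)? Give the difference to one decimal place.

Numerator = 135
Denominator = 135 + 20 + 49 + 32 + 15 + 114 = 365
RR1 = 135 / 365 = 0.3699
Denominator = 135 + 20 + 49 + 32 + 15 = 251
RR5 = 135 / 251 = 0.5378
Difference = 53.78 − 36.99 = 16.79 percentage points

16.8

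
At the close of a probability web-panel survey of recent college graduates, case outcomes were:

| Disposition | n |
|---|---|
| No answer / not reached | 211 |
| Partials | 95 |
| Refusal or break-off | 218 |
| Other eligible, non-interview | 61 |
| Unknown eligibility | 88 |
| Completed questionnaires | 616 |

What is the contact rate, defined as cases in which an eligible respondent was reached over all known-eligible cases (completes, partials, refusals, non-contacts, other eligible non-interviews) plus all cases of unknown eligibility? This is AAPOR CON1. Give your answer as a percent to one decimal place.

76.8%

Numerator → 616 + 95 + 218 + 61 = 990
Base → 616 + 95 + 218 + 211 + 61 + 88 = 1289
CON1 = 990 / 1289 = 0.7680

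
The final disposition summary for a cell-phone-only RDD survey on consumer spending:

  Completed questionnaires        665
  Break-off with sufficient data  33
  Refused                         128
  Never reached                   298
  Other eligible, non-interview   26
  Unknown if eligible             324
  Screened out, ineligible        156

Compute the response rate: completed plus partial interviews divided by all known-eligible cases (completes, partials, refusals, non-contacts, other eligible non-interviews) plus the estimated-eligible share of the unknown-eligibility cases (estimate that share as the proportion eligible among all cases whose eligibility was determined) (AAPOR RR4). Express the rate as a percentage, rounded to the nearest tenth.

48.6%

Num → 665 + 33 = 698
Known eligible → 665 + 33 + 128 + 298 + 26 = 1150
e = 1150 / (1150 + 156) = 1150 / 1306 = 0.8806
Estimated eligible among unknowns → 0.8806 × 324 = 285.31
Denom → 1150 + 285.31 = 1435.31
RR4 = 698 / 1435.31 = 0.4863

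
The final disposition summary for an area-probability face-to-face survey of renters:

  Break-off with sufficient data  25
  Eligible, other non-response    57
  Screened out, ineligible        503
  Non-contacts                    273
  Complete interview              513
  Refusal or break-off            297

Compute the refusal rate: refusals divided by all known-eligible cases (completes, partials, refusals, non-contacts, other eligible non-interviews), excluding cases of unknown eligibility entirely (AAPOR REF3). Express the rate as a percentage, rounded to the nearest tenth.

25.5%

Top → 297
Base → 513 + 25 + 297 + 273 + 57 = 1165
REF3 = 297 / 1165 = 0.2549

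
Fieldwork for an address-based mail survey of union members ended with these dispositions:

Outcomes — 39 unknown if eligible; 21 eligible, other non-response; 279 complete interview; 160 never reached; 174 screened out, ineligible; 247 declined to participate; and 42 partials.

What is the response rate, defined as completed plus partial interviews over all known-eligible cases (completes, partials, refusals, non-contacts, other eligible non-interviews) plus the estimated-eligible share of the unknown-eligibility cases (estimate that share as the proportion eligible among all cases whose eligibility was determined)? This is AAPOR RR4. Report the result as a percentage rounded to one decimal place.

41.1%

Num → 279 + 42 = 321
Determined eligible → 279 + 42 + 247 + 160 + 21 = 749
e = 749 / (749 + 174) = 749 / 923 = 0.8115
Eligible share of unknowns → 0.8115 × 39 = 31.65
Base → 749 + 31.65 = 780.65
RR4 = 321 / 780.65 = 0.4112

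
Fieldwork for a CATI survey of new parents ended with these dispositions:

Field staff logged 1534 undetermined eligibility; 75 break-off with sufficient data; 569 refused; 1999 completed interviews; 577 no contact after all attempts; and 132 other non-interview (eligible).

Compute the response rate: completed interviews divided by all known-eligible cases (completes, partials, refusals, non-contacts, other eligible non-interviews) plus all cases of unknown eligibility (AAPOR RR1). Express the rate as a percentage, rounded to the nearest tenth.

Top: 1999
Denom: 1999 + 75 + 569 + 577 + 132 + 1534 = 4886
RR1 = 1999 / 4886 = 0.4091

40.9%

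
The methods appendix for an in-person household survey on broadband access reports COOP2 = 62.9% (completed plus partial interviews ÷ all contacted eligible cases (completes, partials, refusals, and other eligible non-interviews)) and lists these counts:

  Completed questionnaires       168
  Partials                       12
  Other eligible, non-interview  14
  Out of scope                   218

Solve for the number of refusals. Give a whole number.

Numerator → 168 + 12 = 180
COOP2 = 180 / D = 0.629
D = 180 / 0.629 = 286.2
Other denominator terms total 194
refusals = 286.2 − 194 ≈ 92

92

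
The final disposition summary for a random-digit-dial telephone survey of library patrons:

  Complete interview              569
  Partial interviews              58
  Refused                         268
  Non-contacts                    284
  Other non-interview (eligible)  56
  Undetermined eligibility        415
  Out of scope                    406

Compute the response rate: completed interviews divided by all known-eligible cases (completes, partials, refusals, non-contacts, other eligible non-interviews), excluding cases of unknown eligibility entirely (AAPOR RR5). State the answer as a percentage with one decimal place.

Numerator = 569
Denominator = 569 + 58 + 268 + 284 + 56 = 1235
RR5 = 569 / 1235 = 0.4607

46.1%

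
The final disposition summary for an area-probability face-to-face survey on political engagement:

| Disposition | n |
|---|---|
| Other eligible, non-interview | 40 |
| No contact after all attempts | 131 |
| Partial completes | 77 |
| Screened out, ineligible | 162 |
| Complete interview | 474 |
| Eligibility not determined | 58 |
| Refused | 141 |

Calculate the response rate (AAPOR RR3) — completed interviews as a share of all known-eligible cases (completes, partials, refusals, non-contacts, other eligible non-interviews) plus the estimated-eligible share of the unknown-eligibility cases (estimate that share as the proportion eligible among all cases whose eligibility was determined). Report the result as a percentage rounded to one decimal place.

Top → 474
Known eligible → 474 + 77 + 141 + 131 + 40 = 863
e = 863 / (863 + 162) = 863 / 1025 = 0.8420
Estimated eligible among unknowns → 0.8420 × 58 = 48.84
Denominator → 863 + 48.84 = 911.84
RR3 = 474 / 911.84 = 0.5198

52.0%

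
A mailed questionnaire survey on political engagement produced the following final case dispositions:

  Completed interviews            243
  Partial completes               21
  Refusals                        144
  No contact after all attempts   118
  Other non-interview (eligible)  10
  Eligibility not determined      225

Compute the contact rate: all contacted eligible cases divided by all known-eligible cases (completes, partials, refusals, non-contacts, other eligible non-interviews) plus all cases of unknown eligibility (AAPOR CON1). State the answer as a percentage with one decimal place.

54.9%

Num → 243 + 21 + 144 + 10 = 418
Denom → 243 + 21 + 144 + 118 + 10 + 225 = 761
CON1 = 418 / 761 = 0.5493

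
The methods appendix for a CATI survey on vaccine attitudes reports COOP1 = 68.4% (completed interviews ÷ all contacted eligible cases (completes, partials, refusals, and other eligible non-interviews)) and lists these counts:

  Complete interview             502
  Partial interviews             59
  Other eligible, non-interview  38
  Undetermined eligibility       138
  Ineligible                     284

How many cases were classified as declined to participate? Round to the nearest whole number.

COOP1 = 502 / D = 0.684
D = 502 / 0.684 = 733.9
Rest of base = 599
declined to participate = 733.9 − 599 ≈ 135

135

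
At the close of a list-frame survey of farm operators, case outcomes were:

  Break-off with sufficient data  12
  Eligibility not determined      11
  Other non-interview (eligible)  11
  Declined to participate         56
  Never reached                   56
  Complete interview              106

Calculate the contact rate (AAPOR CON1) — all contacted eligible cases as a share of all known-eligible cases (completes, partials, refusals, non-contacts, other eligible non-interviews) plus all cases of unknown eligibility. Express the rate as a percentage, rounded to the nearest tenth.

Numerator: 106 + 12 + 56 + 11 = 185
Denom: 106 + 12 + 56 + 56 + 11 + 11 = 252
CON1 = 185 / 252 = 0.7341

73.4%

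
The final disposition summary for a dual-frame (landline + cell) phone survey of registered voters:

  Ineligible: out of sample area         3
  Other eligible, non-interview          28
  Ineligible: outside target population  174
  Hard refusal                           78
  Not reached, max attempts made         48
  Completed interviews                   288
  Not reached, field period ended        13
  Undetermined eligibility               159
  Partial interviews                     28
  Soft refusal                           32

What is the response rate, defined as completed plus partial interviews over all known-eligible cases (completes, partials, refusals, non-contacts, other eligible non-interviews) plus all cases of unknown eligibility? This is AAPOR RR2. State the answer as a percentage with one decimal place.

46.9%

Declined to participate = 78 + 32 = 110
Never reached = 13 + 48 = 61
Out of scope = 174 + 3 = 177
Top = 288 + 28 = 316
Denom = 288 + 28 + 110 + 61 + 28 + 159 = 674
RR2 = 316 / 674 = 0.4688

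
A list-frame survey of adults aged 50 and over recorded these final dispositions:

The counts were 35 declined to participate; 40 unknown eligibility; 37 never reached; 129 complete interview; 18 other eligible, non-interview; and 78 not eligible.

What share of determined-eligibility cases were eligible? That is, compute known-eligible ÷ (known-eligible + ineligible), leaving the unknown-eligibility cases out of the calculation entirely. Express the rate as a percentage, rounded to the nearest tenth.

Known eligible → 129 + 35 + 37 + 18 = 219
e = 219 / (219 + 78) = 219 / 297 = 0.7374

73.7%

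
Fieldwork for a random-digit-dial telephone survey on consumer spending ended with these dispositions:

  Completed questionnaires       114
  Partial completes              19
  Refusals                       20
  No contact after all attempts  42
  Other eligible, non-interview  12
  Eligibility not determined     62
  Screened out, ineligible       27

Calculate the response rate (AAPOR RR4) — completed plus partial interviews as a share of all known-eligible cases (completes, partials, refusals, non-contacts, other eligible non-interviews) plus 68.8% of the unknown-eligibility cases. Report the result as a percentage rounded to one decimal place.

Top = 114 + 19 = 133
Eligible (known) = 114 + 19 + 20 + 42 + 12 = 207
e × U = 0.6880 × 62 = 42.66
Denom = 207 + 42.66 = 249.66
RR4 = 133 / 249.66 = 0.5327

53.3%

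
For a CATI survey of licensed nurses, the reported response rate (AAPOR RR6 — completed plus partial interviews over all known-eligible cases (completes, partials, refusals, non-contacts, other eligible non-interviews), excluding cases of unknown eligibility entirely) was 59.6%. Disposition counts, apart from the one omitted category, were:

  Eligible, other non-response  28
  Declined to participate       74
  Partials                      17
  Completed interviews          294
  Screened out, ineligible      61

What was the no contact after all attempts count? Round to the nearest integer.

109

Num: 294 + 17 = 311
RR6 = 311 / D = 0.596
D = 311 / 0.596 = 521.8
Other denominator terms total 413
no contact after all attempts = 521.8 − 413 ≈ 109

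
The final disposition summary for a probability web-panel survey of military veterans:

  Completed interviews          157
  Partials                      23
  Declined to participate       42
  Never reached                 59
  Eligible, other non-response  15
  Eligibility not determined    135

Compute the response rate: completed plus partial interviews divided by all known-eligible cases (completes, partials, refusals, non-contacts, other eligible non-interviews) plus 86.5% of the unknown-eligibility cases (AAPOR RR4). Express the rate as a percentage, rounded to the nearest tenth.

Numerator → 157 + 23 = 180
Determined eligible → 157 + 23 + 42 + 59 + 15 = 296
Estimated eligible among unknowns → 0.8650 × 135 = 116.78
Denominator → 296 + 116.78 = 412.78
RR4 = 180 / 412.78 = 0.4361

43.6%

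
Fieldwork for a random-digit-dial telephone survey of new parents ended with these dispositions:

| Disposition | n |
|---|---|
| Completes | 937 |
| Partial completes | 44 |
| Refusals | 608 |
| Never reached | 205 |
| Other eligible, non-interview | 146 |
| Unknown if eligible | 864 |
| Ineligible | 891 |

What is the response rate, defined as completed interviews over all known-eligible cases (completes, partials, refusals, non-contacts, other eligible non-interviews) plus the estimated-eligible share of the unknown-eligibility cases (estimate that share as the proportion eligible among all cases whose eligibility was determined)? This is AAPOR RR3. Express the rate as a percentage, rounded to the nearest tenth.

37.0%

Num → 937
Determined eligible → 937 + 44 + 608 + 205 + 146 = 1940
e = 1940 / (1940 + 891) = 1940 / 2831 = 0.6853
e × U → 0.6853 × 864 = 592.10
Denominator → 1940 + 592.10 = 2532.10
RR3 = 937 / 2532.10 = 0.3700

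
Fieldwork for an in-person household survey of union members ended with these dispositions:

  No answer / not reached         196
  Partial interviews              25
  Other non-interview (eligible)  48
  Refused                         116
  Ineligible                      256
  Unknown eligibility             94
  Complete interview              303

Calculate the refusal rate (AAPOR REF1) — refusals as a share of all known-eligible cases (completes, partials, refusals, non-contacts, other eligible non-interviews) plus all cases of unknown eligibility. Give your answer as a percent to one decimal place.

14.8%

Top → 116
Denom → 303 + 25 + 116 + 196 + 48 + 94 = 782
REF1 = 116 / 782 = 0.1483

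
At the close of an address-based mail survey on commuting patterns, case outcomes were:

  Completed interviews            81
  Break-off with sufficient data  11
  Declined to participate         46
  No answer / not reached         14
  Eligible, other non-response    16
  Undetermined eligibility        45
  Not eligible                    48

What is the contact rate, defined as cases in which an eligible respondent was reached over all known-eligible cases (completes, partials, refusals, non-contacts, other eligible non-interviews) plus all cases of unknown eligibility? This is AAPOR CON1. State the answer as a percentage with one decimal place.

Num = 81 + 11 + 46 + 16 = 154
Denominator = 81 + 11 + 46 + 14 + 16 + 45 = 213
CON1 = 154 / 213 = 0.7230

72.3%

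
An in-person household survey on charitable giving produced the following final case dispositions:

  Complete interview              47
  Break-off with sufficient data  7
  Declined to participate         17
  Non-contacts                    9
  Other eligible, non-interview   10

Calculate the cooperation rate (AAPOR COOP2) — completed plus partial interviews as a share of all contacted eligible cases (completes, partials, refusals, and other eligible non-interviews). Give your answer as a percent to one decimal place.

Numerator: 47 + 7 = 54
Denominator: 47 + 7 + 17 + 10 = 81
COOP2 = 54 / 81 = 0.6667

66.7%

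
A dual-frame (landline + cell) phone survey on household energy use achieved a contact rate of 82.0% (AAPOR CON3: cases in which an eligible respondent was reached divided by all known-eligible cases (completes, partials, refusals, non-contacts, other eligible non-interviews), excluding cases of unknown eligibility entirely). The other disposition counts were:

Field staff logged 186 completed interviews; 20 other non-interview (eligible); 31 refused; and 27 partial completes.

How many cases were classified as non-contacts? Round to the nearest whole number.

58

Top: 186 + 27 + 31 + 20 = 264
CON3 = 264 / D = 0.820
D = 264 / 0.820 = 322.0
Remaining denominator categories sum to 264
non-contacts = 322.0 − 264 ≈ 58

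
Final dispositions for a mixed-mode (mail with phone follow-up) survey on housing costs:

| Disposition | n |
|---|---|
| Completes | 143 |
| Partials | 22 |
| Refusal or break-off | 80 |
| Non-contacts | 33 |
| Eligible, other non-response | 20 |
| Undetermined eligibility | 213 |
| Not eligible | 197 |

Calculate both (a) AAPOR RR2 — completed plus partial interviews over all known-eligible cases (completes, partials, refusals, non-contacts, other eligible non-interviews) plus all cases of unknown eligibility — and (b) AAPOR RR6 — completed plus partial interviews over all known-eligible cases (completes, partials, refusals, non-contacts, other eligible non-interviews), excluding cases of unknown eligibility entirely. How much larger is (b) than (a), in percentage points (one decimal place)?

23.1

Top → 143 + 22 = 165
Denom → 143 + 22 + 80 + 33 + 20 + 213 = 511
RR2 = 165 / 511 = 0.3229
Denom → 143 + 22 + 80 + 33 + 20 = 298
RR6 = 165 / 298 = 0.5537
Difference = 55.37 − 32.29 = 23.08 percentage points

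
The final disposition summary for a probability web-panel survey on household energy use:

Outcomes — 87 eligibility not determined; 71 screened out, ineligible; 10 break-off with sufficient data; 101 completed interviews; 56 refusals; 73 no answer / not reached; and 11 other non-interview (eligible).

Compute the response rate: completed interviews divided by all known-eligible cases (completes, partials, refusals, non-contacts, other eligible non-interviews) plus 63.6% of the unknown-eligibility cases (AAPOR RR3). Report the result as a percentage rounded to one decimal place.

33.0%

Numerator = 101
Determined eligible = 101 + 10 + 56 + 73 + 11 = 251
Estimated eligible among unknowns = 0.6360 × 87 = 55.33
Base = 251 + 55.33 = 306.33
RR3 = 101 / 306.33 = 0.3297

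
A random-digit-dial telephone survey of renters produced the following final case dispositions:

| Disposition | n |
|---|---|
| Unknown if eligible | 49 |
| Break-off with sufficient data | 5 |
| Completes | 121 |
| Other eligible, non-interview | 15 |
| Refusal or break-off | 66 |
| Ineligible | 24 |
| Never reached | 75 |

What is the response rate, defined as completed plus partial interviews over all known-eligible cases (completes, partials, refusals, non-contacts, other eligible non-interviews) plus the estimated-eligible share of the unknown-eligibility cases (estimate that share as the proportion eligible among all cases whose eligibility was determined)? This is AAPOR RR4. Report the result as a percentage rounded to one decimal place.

Numerator = 121 + 5 = 126
Known eligible = 121 + 5 + 66 + 75 + 15 = 282
e = 282 / (282 + 24) = 282 / 306 = 0.9216
e × U = 0.9216 × 49 = 45.16
Denominator = 282 + 45.16 = 327.16
RR4 = 126 / 327.16 = 0.3851

38.5%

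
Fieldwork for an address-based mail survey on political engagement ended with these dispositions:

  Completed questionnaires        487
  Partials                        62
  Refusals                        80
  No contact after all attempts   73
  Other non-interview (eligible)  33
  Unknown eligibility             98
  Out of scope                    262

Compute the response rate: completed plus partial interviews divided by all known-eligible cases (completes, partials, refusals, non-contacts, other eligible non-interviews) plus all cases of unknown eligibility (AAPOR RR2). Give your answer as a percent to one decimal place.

Top: 487 + 62 = 549
Denominator: 487 + 62 + 80 + 73 + 33 + 98 = 833
RR2 = 549 / 833 = 0.6591

65.9%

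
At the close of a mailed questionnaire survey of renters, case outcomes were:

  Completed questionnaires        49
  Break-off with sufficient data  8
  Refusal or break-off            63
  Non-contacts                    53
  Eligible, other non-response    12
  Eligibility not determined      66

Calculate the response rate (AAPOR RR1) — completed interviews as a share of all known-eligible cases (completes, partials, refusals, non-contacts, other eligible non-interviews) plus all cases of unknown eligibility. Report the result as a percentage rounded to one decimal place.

Top → 49
Denom → 49 + 8 + 63 + 53 + 12 + 66 = 251
RR1 = 49 / 251 = 0.1952

19.5%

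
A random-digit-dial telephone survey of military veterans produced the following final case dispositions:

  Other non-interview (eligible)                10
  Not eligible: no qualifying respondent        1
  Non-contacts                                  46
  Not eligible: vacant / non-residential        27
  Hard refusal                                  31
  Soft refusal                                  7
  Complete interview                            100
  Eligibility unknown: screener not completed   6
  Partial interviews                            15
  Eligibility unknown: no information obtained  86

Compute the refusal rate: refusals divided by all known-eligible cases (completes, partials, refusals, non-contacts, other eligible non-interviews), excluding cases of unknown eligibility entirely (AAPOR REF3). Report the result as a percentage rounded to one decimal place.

Refused = 31 + 7 = 38
Undetermined eligibility = 6 + 86 = 92
Out of scope = 1 + 27 = 28
Num: 38
Denom: 100 + 15 + 38 + 46 + 10 = 209
REF3 = 38 / 209 = 0.1818

18.2%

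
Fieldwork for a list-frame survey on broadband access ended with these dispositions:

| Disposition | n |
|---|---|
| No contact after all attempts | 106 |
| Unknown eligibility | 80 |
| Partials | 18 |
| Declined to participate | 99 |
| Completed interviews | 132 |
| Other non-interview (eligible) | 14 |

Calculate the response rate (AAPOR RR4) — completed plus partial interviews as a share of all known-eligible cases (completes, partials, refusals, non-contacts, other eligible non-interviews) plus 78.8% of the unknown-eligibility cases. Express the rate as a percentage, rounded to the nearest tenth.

34.7%

Top → 132 + 18 = 150
Eligible (known) → 132 + 18 + 99 + 106 + 14 = 369
Estimated eligible among unknowns → 0.7880 × 80 = 63.04
Base → 369 + 63.04 = 432.04
RR4 = 150 / 432.04 = 0.3472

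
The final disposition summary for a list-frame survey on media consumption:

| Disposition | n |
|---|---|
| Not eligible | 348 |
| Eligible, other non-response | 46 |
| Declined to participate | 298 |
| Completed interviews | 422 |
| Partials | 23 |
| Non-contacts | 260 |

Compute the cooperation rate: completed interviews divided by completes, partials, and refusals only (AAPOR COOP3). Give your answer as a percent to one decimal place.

Num → 422
Denominator → 422 + 23 + 298 = 743
COOP3 = 422 / 743 = 0.5680

56.8%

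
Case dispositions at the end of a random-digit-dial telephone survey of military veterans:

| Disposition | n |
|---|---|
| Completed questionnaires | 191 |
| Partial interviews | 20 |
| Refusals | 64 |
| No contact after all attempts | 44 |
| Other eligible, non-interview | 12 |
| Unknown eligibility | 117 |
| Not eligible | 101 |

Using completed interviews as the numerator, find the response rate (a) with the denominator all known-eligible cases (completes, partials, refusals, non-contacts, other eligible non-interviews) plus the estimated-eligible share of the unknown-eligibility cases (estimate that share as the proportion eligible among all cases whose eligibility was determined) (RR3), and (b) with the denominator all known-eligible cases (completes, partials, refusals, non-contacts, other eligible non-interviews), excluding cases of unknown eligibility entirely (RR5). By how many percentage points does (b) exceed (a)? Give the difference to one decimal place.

Numerator: 191
Determined eligible: 191 + 20 + 64 + 44 + 12 = 331
e = 331 / (331 + 101) = 331 / 432 = 0.7662
Estimated eligible among unknowns: 0.7662 × 117 = 89.65
Denom: 331 + 89.65 = 420.65
RR3 = 191 / 420.65 = 0.4541
Denom: 191 + 20 + 64 + 44 + 12 = 331
RR5 = 191 / 331 = 0.5770
Difference = 57.70 − 45.41 = 12.29 percentage points

12.3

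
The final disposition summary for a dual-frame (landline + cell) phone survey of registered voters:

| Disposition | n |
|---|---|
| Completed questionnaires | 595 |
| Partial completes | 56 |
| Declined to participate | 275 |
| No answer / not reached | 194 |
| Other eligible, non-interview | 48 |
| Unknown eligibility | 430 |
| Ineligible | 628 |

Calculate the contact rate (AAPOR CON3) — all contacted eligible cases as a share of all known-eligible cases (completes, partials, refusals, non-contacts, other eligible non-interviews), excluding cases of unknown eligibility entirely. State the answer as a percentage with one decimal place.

Numerator → 595 + 56 + 275 + 48 = 974
Denom → 595 + 56 + 275 + 194 + 48 = 1168
CON3 = 974 / 1168 = 0.8339

83.4%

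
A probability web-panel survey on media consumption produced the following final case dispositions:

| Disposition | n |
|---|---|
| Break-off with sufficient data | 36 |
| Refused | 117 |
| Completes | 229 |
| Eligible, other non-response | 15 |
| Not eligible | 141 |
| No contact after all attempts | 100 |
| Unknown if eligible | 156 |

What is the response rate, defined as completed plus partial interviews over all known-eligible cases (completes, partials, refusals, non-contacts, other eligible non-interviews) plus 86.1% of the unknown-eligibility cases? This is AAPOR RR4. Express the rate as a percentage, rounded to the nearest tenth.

Num → 229 + 36 = 265
Known eligible → 229 + 36 + 117 + 100 + 15 = 497
Eligible share of unknowns → 0.8610 × 156 = 134.32
Denom → 497 + 134.32 = 631.32
RR4 = 265 / 631.32 = 0.4198

42.0%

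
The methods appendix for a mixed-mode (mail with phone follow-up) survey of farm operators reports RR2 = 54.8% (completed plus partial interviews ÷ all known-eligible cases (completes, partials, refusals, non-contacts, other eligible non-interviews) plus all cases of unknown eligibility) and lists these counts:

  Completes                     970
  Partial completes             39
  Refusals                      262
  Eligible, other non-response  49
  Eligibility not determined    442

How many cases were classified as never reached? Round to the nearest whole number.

Numerator: 970 + 39 = 1009
RR2 = 1009 / D = 0.548
D = 1009 / 0.548 = 1841.2
Remaining denominator categories sum to 1762
never reached = 1841.2 − 1762 ≈ 79

79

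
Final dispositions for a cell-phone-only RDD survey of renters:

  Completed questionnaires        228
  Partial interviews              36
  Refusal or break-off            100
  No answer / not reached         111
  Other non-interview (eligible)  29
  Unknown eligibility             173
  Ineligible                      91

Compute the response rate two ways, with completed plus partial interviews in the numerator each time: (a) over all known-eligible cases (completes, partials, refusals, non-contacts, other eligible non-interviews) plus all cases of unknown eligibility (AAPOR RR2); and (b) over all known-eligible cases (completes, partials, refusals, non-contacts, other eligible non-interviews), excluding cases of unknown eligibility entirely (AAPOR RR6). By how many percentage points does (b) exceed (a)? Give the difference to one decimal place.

Numerator = 228 + 36 = 264
Base = 228 + 36 + 100 + 111 + 29 + 173 = 677
RR2 = 264 / 677 = 0.3900
Base = 228 + 36 + 100 + 111 + 29 = 504
RR6 = 264 / 504 = 0.5238
Difference = 52.38 − 39.00 = 13.38 percentage points

13.4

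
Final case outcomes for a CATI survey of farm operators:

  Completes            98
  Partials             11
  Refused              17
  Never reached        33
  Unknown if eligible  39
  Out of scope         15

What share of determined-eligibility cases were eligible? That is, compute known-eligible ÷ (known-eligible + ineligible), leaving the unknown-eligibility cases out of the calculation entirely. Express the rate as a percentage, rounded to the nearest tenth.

91.4%

Eligible (known) → 98 + 11 + 17 + 33 = 159
e = 159 / (159 + 15) = 159 / 174 = 0.9138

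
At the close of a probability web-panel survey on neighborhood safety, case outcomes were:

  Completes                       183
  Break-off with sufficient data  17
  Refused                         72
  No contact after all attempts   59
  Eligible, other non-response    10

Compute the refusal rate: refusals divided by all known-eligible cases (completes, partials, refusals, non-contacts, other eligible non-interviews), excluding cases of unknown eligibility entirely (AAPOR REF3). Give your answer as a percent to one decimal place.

Top: 72
Base: 183 + 17 + 72 + 59 + 10 = 341
REF3 = 72 / 341 = 0.2111

21.1%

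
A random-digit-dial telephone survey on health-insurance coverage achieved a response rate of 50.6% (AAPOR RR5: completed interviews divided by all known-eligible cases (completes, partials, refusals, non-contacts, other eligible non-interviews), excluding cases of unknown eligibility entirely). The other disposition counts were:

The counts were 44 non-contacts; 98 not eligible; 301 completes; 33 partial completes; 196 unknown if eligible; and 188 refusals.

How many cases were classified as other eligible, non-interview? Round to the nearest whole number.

29

RR5 = 301 / D = 0.506
D = 301 / 0.506 = 594.9
Remaining denominator categories sum to 566
other eligible, non-interview = 594.9 − 566 ≈ 29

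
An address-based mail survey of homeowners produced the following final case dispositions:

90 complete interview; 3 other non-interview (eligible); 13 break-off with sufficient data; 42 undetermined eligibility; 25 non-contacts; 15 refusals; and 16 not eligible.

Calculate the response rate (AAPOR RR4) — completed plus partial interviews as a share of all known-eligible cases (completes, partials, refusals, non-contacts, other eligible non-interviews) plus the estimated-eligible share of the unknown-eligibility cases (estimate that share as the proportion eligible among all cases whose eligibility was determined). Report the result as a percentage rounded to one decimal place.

Numerator = 90 + 13 = 103
Eligible (known) = 90 + 13 + 15 + 25 + 3 = 146
e = 146 / (146 + 16) = 146 / 162 = 0.9012
e × U = 0.9012 × 42 = 37.85
Denominator = 146 + 37.85 = 183.85
RR4 = 103 / 183.85 = 0.5602

56.0%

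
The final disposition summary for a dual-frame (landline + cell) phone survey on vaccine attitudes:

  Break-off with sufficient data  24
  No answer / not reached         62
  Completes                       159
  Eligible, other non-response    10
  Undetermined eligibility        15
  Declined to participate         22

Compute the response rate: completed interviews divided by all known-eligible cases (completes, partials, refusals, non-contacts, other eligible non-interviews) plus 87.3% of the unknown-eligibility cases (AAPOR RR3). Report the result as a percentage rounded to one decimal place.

54.8%

Numerator = 159
Known eligible = 159 + 24 + 22 + 62 + 10 = 277
e × U = 0.8730 × 15 = 13.10
Denominator = 277 + 13.10 = 290.10
RR3 = 159 / 290.10 = 0.5481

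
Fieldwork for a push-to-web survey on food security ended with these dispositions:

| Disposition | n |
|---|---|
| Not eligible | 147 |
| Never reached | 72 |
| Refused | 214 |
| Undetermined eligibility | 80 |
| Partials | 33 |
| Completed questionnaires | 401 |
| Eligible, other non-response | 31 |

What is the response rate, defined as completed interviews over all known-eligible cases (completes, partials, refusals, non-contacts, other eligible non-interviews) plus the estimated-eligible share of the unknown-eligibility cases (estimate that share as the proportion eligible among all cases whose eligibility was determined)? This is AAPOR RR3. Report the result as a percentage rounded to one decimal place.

Numerator → 401
Eligible (known) → 401 + 33 + 214 + 72 + 31 = 751
e = 751 / (751 + 147) = 751 / 898 = 0.8363
Eligible share of unknowns → 0.8363 × 80 = 66.90
Denom → 751 + 66.90 = 817.90
RR3 = 401 / 817.90 = 0.4903

49.0%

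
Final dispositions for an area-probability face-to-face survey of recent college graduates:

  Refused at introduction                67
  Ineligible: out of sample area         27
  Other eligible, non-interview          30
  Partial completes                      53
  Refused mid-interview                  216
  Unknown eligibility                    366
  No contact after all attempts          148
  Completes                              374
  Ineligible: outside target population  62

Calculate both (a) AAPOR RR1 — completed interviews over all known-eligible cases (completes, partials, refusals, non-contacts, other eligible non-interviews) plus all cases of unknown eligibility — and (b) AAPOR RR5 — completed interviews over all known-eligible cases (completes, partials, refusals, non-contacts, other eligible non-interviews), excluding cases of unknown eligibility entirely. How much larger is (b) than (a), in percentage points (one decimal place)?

Declined to participate = 67 + 216 = 283
Screened out, ineligible = 62 + 27 = 89
Num = 374
Denominator = 374 + 53 + 283 + 148 + 30 + 366 = 1254
RR1 = 374 / 1254 = 0.2982
Denominator = 374 + 53 + 283 + 148 + 30 = 888
RR5 = 374 / 888 = 0.4212
Difference = 42.12 − 29.82 = 12.30 percentage points

12.3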